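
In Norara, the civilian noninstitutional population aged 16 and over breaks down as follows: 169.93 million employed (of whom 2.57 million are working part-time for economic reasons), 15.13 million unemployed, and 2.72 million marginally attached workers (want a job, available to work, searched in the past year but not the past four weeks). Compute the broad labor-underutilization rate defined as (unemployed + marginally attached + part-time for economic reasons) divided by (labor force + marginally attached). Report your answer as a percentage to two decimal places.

Broad underutilization rate ≈ 10.87%.

Labor force = 169.93 + 15.13 = 185.06 million.
Numerator = 15.13 + 2.72 + 2.57 = 20.42 million.
Denominator = 185.06 + 2.72 = 187.78 million.
Broad rate = 20.42 / 187.78 = 10.87%.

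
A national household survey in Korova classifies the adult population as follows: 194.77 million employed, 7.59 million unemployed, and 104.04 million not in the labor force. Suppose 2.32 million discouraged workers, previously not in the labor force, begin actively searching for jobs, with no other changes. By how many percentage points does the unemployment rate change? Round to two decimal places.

The unemployment rate changes by +1.09 percentage points.

Initially, labor force = 194.77 + 7.59 = 202.36 million, so u = 7.59/202.36 = 3.75%.
After the change, unemployed and labor force both rise by 2.32 → E = 194.77, U = 9.91, labor force = 204.68 million.
New unemployment rate = 9.91 / 204.68 = 4.84%.
Change = 4.84% − 3.75% = +1.09 percentage points.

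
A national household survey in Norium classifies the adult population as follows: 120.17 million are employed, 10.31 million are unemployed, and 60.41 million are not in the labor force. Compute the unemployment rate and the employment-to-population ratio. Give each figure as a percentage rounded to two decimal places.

Labor force = employed + unemployed = 120.17 + 10.31 = 130.48 million.
Working-age population = 130.48 + 60.41 = 190.89 million.
Unemployment rate = 10.31 / 130.48 = 7.90%.
Employment-population ratio = 120.17 / 190.89 = 62.95%.

Unemployment rate ≈ 7.90%; employment-population ratio ≈ 62.95%.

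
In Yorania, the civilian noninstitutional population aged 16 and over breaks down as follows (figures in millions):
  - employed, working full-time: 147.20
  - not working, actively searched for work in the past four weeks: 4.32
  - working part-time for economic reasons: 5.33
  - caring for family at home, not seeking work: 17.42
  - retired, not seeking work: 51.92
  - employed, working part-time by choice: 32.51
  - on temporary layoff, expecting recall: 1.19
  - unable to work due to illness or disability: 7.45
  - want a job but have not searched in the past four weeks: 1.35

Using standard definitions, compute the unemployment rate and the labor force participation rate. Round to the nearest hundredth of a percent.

Employed = 147.20 + 5.33 + 32.51 = 185.04 million (anyone who worked, including part-time for economic reasons, counts as employed).
Unemployed = 4.32 + 1.19 = 5.51 million (jobless and actively searching, or on temporary layoff).
Labor force = 185.04 + 5.51 = 190.55 million.
Not in labor force = 17.42 + 51.92 + 7.45 + 1.35 = 78.14 million (those not working and not actively searching are outside the labor force — including those who want a job but have given up searching).
Civilian working-age population = 190.55 + 78.14 = 268.69 million.
Unemployment rate = 5.51 / 190.55 = 2.89%.
Labor force participation rate = 190.55 / 268.69 = 70.92%.

Unemployment rate ≈ 2.89%; labor force participation rate ≈ 70.92%.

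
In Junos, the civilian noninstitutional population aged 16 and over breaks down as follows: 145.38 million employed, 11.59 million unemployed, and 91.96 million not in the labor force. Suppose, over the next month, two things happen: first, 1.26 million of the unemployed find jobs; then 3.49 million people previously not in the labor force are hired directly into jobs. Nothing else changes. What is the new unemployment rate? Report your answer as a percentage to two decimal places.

New unemployment rate ≈ 6.44%.

Initially, labor force = 145.38 + 11.59 = 156.97 million, so u = 11.59/156.97 = 7.38%.
After the first change, unemployed falls and employed rises by 1.26; labor force unchanged → E = 146.64, U = 10.33, labor force = 156.97 million.
After the second change, employed and labor force both rise by 3.49; unemployed unchanged → E = 150.13, U = 10.33, labor force = 160.46 million.
New unemployment rate = 10.33 / 160.46 = 6.44%.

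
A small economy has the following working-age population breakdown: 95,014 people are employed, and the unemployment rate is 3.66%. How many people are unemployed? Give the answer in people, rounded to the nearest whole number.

Let U be the number unemployed. The labor force is E + U, and U/(E+U) = 0.0366.
So U = 0.0366 × 95,014 / (1 − 0.0366) = 3477.51 / 0.9634 ≈ 3,610.

About 3,610 are unemployed.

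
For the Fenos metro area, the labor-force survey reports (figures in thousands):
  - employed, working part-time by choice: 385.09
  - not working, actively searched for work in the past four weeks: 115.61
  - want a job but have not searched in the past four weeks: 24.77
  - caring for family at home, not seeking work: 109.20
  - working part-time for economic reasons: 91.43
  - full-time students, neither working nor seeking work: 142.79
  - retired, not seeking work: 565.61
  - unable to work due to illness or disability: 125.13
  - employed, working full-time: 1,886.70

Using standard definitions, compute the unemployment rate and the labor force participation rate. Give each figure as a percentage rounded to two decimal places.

Employed = 385.09 + 91.43 + 1,886.70 = 2,363.22 thousand (anyone who worked, including part-time for economic reasons, counts as employed).
Unemployed = 115.61 thousand.
Labor force = 2,363.22 + 115.61 = 2,478.83 thousand.
Not in labor force = 24.77 + 109.20 + 142.79 + 565.61 + 125.13 = 967.50 thousand (those not working and not actively searching are outside the labor force — including those who want a job but have given up searching).
Civilian working-age population = 2,478.83 + 967.50 = 3,446.33 thousand.
Unemployment rate = 115.61 / 2,478.83 = 4.66%.
Labor force participation rate = 2,478.83 / 3,446.33 = 71.93%.

Unemployment rate ≈ 4.66%; labor force participation rate ≈ 71.93%.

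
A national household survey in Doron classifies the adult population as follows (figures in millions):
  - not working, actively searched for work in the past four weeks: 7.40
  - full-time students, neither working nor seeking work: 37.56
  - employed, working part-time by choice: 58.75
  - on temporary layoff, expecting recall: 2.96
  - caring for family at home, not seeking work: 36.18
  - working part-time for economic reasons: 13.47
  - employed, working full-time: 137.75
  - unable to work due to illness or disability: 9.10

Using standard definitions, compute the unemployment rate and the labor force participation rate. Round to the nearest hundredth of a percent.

Employed = 58.75 + 13.47 + 137.75 = 209.97 million (anyone who worked, including part-time for economic reasons, counts as employed).
Unemployed = 7.40 + 2.96 = 10.36 million (jobless and actively searching, or on temporary layoff).
Labor force = 209.97 + 10.36 = 220.33 million.
Not in labor force = 37.56 + 36.18 + 9.10 = 82.84 million (those not working and not actively searching are outside the labor force).
Civilian working-age population = 220.33 + 82.84 = 303.17 million.
Unemployment rate = 10.36 / 220.33 = 4.70%.
Labor force participation rate = 220.33 / 303.17 = 72.68%.

Unemployment rate ≈ 4.70%; labor force participation rate ≈ 72.68%.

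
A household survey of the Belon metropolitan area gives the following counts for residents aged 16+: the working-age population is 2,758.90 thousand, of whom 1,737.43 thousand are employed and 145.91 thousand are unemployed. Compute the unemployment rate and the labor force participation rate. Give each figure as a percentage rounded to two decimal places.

Unemployment rate ≈ 7.75%; labor force participation rate ≈ 68.26%.

Labor force = employed + unemployed = 1,737.43 + 145.91 = 1,883.34 thousand.
Unemployment rate = 145.91 / 1,883.34 = 7.75%.
Labor force participation rate = 1,883.34 / 2,758.90 = 68.26%.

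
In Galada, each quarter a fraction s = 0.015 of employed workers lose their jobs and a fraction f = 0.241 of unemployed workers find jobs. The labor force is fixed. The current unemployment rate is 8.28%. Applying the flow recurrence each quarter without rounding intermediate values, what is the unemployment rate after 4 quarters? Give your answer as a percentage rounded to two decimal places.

Unemployment rate after four quarters ≈ 6.60%.

With a fixed labor force, u_{t+1} = u_t + s·(1−u_t) − f·u_t = u_t·(1−s−f) + s.
Here 1−s−f = 0.744 and s = 0.015.
u_1 = 0.082800 × 0.744 + 0.015 = 0.076603.
u_2 = 0.076603 × 0.744 + 0.015 = 0.071993.
u_3 = 0.071993 × 0.744 + 0.015 = 0.068563.
u_4 = 0.068563 × 0.744 + 0.015 = 0.066011.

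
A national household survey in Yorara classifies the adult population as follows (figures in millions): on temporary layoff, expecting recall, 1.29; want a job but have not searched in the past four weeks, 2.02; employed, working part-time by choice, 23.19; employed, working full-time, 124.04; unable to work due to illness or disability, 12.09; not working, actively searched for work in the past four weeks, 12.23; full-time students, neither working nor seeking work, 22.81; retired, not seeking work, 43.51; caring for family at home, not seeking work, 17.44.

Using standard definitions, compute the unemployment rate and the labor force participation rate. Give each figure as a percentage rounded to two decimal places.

Employed = 23.19 + 124.04 = 147.23 million.
Unemployed = 1.29 + 12.23 = 13.52 million (jobless and actively searching, or on temporary layoff).
Labor force = 147.23 + 13.52 = 160.75 million.
Not in labor force = 2.02 + 12.09 + 22.81 + 43.51 + 17.44 = 97.87 million (those not working and not actively searching are outside the labor force — including those who want a job but have given up searching).
Civilian working-age population = 160.75 + 97.87 = 258.62 million.
Unemployment rate = 13.52 / 160.75 = 8.41%.
Labor force participation rate = 160.75 / 258.62 = 62.16%.

Unemployment rate ≈ 8.41%; labor force participation rate ≈ 62.16%.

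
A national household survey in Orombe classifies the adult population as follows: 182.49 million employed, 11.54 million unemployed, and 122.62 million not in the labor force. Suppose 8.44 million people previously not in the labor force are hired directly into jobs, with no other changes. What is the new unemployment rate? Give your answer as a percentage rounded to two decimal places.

Initially, labor force = 182.49 + 11.54 = 194.03 million, so u = 11.54/194.03 = 5.95%.
After the change, employed and labor force both rise by 8.44; unemployed unchanged → E = 190.93, U = 11.54, labor force = 202.47 million.
New unemployment rate = 11.54 / 202.47 = 5.70%.

New unemployment rate ≈ 5.70%.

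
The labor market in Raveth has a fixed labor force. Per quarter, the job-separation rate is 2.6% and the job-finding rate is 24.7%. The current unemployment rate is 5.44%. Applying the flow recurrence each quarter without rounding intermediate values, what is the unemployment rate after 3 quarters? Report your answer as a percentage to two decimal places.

With a fixed labor force, u_{t+1} = u_t + s·(1−u_t) − f·u_t = u_t·(1−s−f) + s.
Here 1−s−f = 0.727 and s = 0.026.
u_1 = 0.054400 × 0.727 + 0.026 = 0.065549.
u_2 = 0.065549 × 0.727 + 0.026 = 0.073654.
u_3 = 0.073654 × 0.727 + 0.026 = 0.079546.

Unemployment rate after three quarters ≈ 7.95%.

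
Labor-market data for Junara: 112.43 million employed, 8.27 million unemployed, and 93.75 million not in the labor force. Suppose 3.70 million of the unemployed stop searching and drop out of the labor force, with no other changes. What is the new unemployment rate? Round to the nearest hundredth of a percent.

New unemployment rate ≈ 3.91%.

Initially, labor force = 112.43 + 8.27 = 120.70 million, so u = 8.27/120.70 = 6.85%.
After the change, unemployed and labor force both fall by 3.70 → E = 112.43, U = 4.57, labor force = 117.00 million.
New unemployment rate = 4.57 / 117.00 = 3.91%.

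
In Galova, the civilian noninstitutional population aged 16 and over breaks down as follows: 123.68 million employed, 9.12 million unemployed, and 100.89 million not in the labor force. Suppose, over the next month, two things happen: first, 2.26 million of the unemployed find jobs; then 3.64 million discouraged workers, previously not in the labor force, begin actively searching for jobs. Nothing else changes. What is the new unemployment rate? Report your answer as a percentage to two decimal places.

New unemployment rate ≈ 7.70%.

Initially, labor force = 123.68 + 9.12 = 132.80 million, so u = 9.12/132.80 = 6.87%.
After the first change, unemployed falls and employed rises by 2.26; labor force unchanged → E = 125.94, U = 6.86, labor force = 132.80 million.
After the second change, unemployed and labor force both rise by 3.64 → E = 125.94, U = 10.50, labor force = 136.44 million.
New unemployment rate = 10.50 / 136.44 = 7.70%.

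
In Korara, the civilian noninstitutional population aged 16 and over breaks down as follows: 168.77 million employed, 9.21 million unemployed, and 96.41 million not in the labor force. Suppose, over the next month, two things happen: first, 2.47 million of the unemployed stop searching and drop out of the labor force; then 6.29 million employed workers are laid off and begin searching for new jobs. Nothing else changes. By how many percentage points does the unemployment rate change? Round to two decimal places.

Initially, labor force = 168.77 + 9.21 = 177.98 million, so u = 9.21/177.98 = 5.17%.
After the first change, unemployed and labor force both fall by 2.47 → E = 168.77, U = 6.74, labor force = 175.51 million.
After the second change, employed falls and unemployed rises by 6.29; labor force unchanged → E = 162.48, U = 13.03, labor force = 175.51 million.
New unemployment rate = 13.03 / 175.51 = 7.42%.
Change = 7.42% − 5.17% = +2.25 percentage points.

The unemployment rate changes by +2.25 percentage points.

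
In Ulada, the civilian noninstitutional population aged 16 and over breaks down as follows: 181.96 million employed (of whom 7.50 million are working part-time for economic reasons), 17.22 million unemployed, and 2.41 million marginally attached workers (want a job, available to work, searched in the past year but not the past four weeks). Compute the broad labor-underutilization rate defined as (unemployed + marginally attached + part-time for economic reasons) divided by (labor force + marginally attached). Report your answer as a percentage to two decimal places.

Broad underutilization rate ≈ 13.46%.

Labor force = 181.96 + 17.22 = 199.18 million.
Numerator = 17.22 + 2.41 + 7.50 = 27.13 million.
Denominator = 199.18 + 2.41 = 201.59 million.
Broad rate = 27.13 / 201.59 = 13.46%.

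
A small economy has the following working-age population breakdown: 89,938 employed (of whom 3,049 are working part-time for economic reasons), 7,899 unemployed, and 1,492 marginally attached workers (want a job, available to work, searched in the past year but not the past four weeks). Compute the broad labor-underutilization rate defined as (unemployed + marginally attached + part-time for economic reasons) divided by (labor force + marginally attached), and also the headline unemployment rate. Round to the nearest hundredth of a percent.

Broad underutilization rate ≈ 12.52%; headline unemployment rate ≈ 8.07%.

Labor force = 89,938 + 7,899 = 97,837.
Numerator = 7,899 + 1,492 + 3,049 = 12,440.
Denominator = 97,837 + 1,492 = 99,329.
Broad rate = 12,440 / 99,329 = 12.52%.
Headline unemployment rate = 7,899 / 97,837 = 8.07%.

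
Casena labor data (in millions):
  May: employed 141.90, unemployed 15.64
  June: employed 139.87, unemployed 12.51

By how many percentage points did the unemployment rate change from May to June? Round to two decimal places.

May: labor force = 141.90 + 15.64 = 157.54; u = 15.64/157.54 = 9.93%.
June: labor force = 139.87 + 12.51 = 152.38; u = 12.51/152.38 = 8.21%.
Change = 8.21% − 9.93% = −1.72 pp.

The unemployment rate changed by −1.72 percentage points.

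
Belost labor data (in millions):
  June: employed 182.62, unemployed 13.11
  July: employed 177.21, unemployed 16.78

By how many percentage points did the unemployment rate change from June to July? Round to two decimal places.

The unemployment rate changed by +1.95 percentage points.

June: labor force = 182.62 + 13.11 = 195.73; u = 13.11/195.73 = 6.70%.
July: labor force = 177.21 + 16.78 = 193.99; u = 16.78/193.99 = 8.65%.
Change = 8.65% − 6.70% = +1.95 pp.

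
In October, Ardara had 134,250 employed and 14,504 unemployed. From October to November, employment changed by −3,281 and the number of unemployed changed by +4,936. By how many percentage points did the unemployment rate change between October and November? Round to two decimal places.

The unemployment rate changed by +3.17 percentage points.

October: labor force = 134,250 + 14,504 = 148,754; u = 14,504/148,754 = 9.75%.
November: labor force = 130,969 + 19,440 = 150,409; u = 19,440/150,409 = 12.92%.
Change = 12.92% − 9.75% = +3.17 pp.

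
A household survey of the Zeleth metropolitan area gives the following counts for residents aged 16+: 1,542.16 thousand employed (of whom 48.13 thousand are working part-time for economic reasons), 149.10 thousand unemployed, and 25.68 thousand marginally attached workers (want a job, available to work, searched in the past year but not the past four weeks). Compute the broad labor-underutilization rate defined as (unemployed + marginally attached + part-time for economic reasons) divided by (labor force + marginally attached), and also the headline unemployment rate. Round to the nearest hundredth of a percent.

Labor force = 1,542.16 + 149.10 = 1,691.26 thousand.
Numerator = 149.10 + 25.68 + 48.13 = 222.91 thousand.
Denominator = 1,691.26 + 25.68 = 1,716.94 thousand.
Broad rate = 222.91 / 1,716.94 = 12.98%.
Headline unemployment rate = 149.10 / 1,691.26 = 8.82%.

Broad underutilization rate ≈ 12.98%; headline unemployment rate ≈ 8.82%.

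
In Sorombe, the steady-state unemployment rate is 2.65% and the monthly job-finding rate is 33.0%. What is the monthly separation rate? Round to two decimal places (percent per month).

From u* = s/(s+f): s = u·f/(1−u).
s = 0.0265 × 33.0 / (1 − 0.0265) = 0.8745 / 0.9735 ≈ 0.90% per month.

Separation rate ≈ 0.90% per month.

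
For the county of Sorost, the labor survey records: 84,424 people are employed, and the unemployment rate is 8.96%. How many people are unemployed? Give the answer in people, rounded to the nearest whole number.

Let U be the number unemployed. The labor force is E + U, and U/(E+U) = 0.0896.
So U = 0.0896 × 84,424 / (1 − 0.0896) = 7564.39 / 0.9104 ≈ 8,309.

About 8,309 are unemployed.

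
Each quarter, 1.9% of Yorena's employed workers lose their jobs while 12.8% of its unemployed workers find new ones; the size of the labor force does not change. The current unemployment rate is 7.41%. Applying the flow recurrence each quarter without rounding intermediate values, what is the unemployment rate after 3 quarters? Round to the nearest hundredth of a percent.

Unemployment rate after three quarters ≈ 9.50%.

With a fixed labor force, u_{t+1} = u_t + s·(1−u_t) − f·u_t = u_t·(1−s−f) + s.
Here 1−s−f = 0.853 and s = 0.019.
u_1 = 0.074100 × 0.853 + 0.019 = 0.082207.
u_2 = 0.082207 × 0.853 + 0.019 = 0.089123.
u_3 = 0.089123 × 0.853 + 0.019 = 0.095022.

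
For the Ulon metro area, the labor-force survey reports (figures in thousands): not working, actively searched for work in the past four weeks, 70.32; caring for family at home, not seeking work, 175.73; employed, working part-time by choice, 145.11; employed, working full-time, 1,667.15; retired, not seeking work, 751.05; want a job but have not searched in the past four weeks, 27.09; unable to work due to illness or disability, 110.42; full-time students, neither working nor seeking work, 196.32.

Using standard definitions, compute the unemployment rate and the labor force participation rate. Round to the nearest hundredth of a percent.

Unemployment rate ≈ 3.74%; labor force participation rate ≈ 59.89%.

Employed = 145.11 + 1,667.15 = 1,812.26 thousand.
Unemployed = 70.32 thousand.
Labor force = 1,812.26 + 70.32 = 1,882.58 thousand.
Not in labor force = 175.73 + 751.05 + 27.09 + 110.42 + 196.32 = 1,260.61 thousand (those not working and not actively searching are outside the labor force — including those who want a job but have given up searching).
Civilian working-age population = 1,882.58 + 1,260.61 = 3,143.19 thousand.
Unemployment rate = 70.32 / 1,882.58 = 3.74%.
Labor force participation rate = 1,882.58 / 3,143.19 = 59.89%.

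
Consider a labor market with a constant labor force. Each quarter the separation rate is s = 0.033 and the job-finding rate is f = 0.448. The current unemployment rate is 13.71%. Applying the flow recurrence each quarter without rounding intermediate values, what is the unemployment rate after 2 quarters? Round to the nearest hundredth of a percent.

Unemployment rate after two quarters ≈ 8.71%.

With a fixed labor force, u_{t+1} = u_t + s·(1−u_t) − f·u_t = u_t·(1−s−f) + s.
Here 1−s−f = 0.519 and s = 0.033.
u_1 = 0.137100 × 0.519 + 0.033 = 0.104155.
u_2 = 0.104155 × 0.519 + 0.033 = 0.087056.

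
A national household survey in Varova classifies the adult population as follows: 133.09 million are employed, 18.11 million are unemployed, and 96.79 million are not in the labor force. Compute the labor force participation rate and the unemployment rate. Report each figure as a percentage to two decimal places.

Labor force = employed + unemployed = 133.09 + 18.11 = 151.20 million.
Working-age population = 151.20 + 96.79 = 247.99 million.
Unemployment rate = 18.11 / 151.20 = 11.98%.
Labor force participation rate = 151.20 / 247.99 = 60.97%.

Labor force participation rate ≈ 60.97%; unemployment rate ≈ 11.98%.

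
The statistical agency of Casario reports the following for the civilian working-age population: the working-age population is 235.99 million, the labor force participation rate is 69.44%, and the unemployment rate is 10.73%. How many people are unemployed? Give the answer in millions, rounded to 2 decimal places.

About 17.58 million are unemployed.

Labor force = 0.6944 × 235.99 = 163.87 million.
Unemployed = 0.1073 × 163.87 ≈ 17.58 million.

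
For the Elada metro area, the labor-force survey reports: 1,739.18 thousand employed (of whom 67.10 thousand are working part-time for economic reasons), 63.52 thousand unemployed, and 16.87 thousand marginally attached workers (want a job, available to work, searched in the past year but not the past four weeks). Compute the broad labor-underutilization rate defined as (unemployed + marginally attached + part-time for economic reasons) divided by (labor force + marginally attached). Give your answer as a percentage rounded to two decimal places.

Labor force = 1,739.18 + 63.52 = 1,802.70 thousand.
Numerator = 63.52 + 16.87 + 67.10 = 147.49 thousand.
Denominator = 1,802.70 + 16.87 = 1,819.57 thousand.
Broad rate = 147.49 / 1,819.57 = 8.11%.

Broad underutilization rate ≈ 8.11%.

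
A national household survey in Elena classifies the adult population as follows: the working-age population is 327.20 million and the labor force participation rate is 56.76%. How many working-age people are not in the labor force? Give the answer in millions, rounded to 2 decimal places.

Share not in the labor force = 1 − 0.5676 = 0.4324.
Not in labor force = 0.4324 × 327.20 ≈ 141.48 million.

About 141.48 million are not in the labor force.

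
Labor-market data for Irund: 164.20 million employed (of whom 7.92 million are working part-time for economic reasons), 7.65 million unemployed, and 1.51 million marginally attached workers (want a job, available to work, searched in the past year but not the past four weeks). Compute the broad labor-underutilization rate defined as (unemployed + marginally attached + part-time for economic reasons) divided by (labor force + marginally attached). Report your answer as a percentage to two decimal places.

Broad underutilization rate ≈ 9.85%.

Labor force = 164.20 + 7.65 = 171.85 million.
Numerator = 7.65 + 1.51 + 7.92 = 17.08 million.
Denominator = 171.85 + 1.51 = 173.36 million.
Broad rate = 17.08 / 173.36 = 9.85%.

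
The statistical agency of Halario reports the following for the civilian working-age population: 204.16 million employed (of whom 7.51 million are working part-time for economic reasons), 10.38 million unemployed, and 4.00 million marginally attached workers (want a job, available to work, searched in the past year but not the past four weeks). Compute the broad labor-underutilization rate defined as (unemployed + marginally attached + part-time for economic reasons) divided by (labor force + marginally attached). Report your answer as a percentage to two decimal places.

Labor force = 204.16 + 10.38 = 214.54 million.
Numerator = 10.38 + 4.00 + 7.51 = 21.89 million.
Denominator = 214.54 + 4.00 = 218.54 million.
Broad rate = 21.89 / 218.54 = 10.02%.

Broad underutilization rate ≈ 10.02%.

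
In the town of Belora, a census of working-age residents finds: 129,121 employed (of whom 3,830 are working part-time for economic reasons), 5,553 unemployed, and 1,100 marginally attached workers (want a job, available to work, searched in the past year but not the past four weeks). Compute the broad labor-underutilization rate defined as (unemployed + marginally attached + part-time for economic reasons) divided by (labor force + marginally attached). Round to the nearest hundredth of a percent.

Broad underutilization rate ≈ 7.72%.

Labor force = 129,121 + 5,553 = 134,674.
Numerator = 5,553 + 1,100 + 3,830 = 10,483.
Denominator = 134,674 + 1,100 = 135,774.
Broad rate = 10,483 / 135,774 = 7.72%.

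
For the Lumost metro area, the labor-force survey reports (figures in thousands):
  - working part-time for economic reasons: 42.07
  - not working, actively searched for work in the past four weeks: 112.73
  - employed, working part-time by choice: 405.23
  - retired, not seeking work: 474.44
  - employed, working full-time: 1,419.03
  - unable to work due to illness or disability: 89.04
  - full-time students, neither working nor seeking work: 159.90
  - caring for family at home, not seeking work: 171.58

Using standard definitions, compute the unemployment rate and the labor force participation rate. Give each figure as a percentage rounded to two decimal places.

Employed = 42.07 + 405.23 + 1,419.03 = 1,866.33 thousand (anyone who worked, including part-time for economic reasons, counts as employed).
Unemployed = 112.73 thousand.
Labor force = 1,866.33 + 112.73 = 1,979.06 thousand.
Not in labor force = 474.44 + 89.04 + 159.90 + 171.58 = 894.96 thousand (those not working and not actively searching are outside the labor force).
Civilian working-age population = 1,979.06 + 894.96 = 2,874.02 thousand.
Unemployment rate = 112.73 / 1,979.06 = 5.70%.
Labor force participation rate = 1,979.06 / 2,874.02 = 68.86%.

Unemployment rate ≈ 5.70%; labor force participation rate ≈ 68.86%.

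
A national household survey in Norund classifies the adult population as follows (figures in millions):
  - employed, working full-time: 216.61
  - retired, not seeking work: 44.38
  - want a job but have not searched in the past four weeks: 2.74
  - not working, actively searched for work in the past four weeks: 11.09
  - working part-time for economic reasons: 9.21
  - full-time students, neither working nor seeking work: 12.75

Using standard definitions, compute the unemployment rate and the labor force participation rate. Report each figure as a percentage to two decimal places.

Employed = 216.61 + 9.21 = 225.82 million (anyone who worked, including part-time for economic reasons, counts as employed).
Unemployed = 11.09 million.
Labor force = 225.82 + 11.09 = 236.91 million.
Not in labor force = 44.38 + 2.74 + 12.75 = 59.87 million (those not working and not actively searching are outside the labor force — including those who want a job but have given up searching).
Civilian working-age population = 236.91 + 59.87 = 296.78 million.
Unemployment rate = 11.09 / 236.91 = 4.68%.
Labor force participation rate = 236.91 / 296.78 = 79.83%.

Unemployment rate ≈ 4.68%; labor force participation rate ≈ 79.83%.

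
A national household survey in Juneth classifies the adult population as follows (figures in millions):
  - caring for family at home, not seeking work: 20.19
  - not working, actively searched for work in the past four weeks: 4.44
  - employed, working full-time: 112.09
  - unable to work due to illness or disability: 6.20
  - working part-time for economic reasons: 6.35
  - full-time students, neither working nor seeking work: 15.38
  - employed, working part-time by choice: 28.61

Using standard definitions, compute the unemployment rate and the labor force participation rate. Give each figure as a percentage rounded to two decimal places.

Unemployment rate ≈ 2.93%; labor force participation rate ≈ 78.39%.

Employed = 112.09 + 6.35 + 28.61 = 147.05 million (anyone who worked, including part-time for economic reasons, counts as employed).
Unemployed = 4.44 million.
Labor force = 147.05 + 4.44 = 151.49 million.
Not in labor force = 20.19 + 6.20 + 15.38 = 41.77 million (those not working and not actively searching are outside the labor force).
Civilian working-age population = 151.49 + 41.77 = 193.26 million.
Unemployment rate = 4.44 / 151.49 = 2.93%.
Labor force participation rate = 151.49 / 193.26 = 78.39%.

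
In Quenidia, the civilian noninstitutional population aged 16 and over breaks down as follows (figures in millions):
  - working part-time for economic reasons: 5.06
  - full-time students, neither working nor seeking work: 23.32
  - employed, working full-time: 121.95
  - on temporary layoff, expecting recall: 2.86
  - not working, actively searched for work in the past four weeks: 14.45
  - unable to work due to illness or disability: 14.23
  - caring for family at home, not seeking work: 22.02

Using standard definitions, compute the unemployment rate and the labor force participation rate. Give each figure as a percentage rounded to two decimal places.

Unemployment rate ≈ 11.99%; labor force participation rate ≈ 70.78%.

Employed = 5.06 + 121.95 = 127.01 million (anyone who worked, including part-time for economic reasons, counts as employed).
Unemployed = 2.86 + 14.45 = 17.31 million (jobless and actively searching, or on temporary layoff).
Labor force = 127.01 + 17.31 = 144.32 million.
Not in labor force = 23.32 + 14.23 + 22.02 = 59.57 million (those not working and not actively searching are outside the labor force).
Civilian working-age population = 144.32 + 59.57 = 203.89 million.
Unemployment rate = 17.31 / 144.32 = 11.99%.
Labor force participation rate = 144.32 / 203.89 = 70.78%.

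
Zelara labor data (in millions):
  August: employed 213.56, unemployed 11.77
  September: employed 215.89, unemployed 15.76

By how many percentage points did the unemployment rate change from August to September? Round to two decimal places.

The unemployment rate changed by +1.58 percentage points.

August: labor force = 213.56 + 11.77 = 225.33; u = 11.77/225.33 = 5.22%.
September: labor force = 215.89 + 15.76 = 231.65; u = 15.76/231.65 = 6.80%.
Change = 6.80% − 5.22% = +1.58 pp.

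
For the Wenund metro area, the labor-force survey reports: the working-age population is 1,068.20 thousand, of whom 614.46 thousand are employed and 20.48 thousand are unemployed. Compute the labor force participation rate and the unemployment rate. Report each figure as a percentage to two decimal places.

Labor force participation rate ≈ 59.44%; unemployment rate ≈ 3.23%.

Labor force = employed + unemployed = 614.46 + 20.48 = 634.94 thousand.
Unemployment rate = 20.48 / 634.94 = 3.23%.
Labor force participation rate = 634.94 / 1,068.20 = 59.44%.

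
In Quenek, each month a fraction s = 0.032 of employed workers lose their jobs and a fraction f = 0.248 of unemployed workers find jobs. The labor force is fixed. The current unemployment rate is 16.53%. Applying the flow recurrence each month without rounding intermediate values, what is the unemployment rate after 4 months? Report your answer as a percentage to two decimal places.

With a fixed labor force, u_{t+1} = u_t + s·(1−u_t) − f·u_t = u_t·(1−s−f) + s.
Here 1−s−f = 0.720 and s = 0.032.
u_1 = 0.165300 × 0.720 + 0.032 = 0.151016.
u_2 = 0.151016 × 0.720 + 0.032 = 0.140732.
u_3 = 0.140732 × 0.720 + 0.032 = 0.133327.
u_4 = 0.133327 × 0.720 + 0.032 = 0.127995.

Unemployment rate after four months ≈ 12.80%.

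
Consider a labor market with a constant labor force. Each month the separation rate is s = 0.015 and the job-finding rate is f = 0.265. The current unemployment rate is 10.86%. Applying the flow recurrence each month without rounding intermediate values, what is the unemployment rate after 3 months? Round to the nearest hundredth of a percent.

Unemployment rate after three months ≈ 7.41%.

With a fixed labor force, u_{t+1} = u_t + s·(1−u_t) − f·u_t = u_t·(1−s−f) + s.
Here 1−s−f = 0.720 and s = 0.015.
u_1 = 0.108600 × 0.720 + 0.015 = 0.093192.
u_2 = 0.093192 × 0.720 + 0.015 = 0.082098.
u_3 = 0.082098 × 0.720 + 0.015 = 0.074111.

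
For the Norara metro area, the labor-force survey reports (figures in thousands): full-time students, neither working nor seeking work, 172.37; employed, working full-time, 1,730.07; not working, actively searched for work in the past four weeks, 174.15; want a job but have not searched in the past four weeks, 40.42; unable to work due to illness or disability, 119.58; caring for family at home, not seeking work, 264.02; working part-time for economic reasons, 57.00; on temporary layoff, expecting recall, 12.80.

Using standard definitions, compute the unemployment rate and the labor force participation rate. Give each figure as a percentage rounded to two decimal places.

Unemployment rate ≈ 9.47%; labor force participation rate ≈ 76.80%.

Employed = 1,730.07 + 57.00 = 1,787.07 thousand (anyone who worked, including part-time for economic reasons, counts as employed).
Unemployed = 174.15 + 12.80 = 186.95 thousand (jobless and actively searching, or on temporary layoff).
Labor force = 1,787.07 + 186.95 = 1,974.02 thousand.
Not in labor force = 172.37 + 40.42 + 119.58 + 264.02 = 596.39 thousand (those not working and not actively searching are outside the labor force — including those who want a job but have given up searching).
Civilian working-age population = 1,974.02 + 596.39 = 2,570.41 thousand.
Unemployment rate = 186.95 / 1,974.02 = 9.47%.
Labor force participation rate = 1,974.02 / 2,570.41 = 76.80%.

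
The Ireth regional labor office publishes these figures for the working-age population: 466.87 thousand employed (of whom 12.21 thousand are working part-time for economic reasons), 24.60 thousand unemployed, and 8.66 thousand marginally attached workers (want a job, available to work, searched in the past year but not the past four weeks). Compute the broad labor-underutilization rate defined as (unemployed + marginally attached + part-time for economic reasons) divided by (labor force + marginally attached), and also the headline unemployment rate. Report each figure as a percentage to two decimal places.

Labor force = 466.87 + 24.60 = 491.47 thousand.
Numerator = 24.60 + 8.66 + 12.21 = 45.47 thousand.
Denominator = 491.47 + 8.66 = 500.13 thousand.
Broad rate = 45.47 / 500.13 = 9.09%.
Headline unemployment rate = 24.60 / 491.47 = 5.01%.

Broad underutilization rate ≈ 9.09%; headline unemployment rate ≈ 5.01%.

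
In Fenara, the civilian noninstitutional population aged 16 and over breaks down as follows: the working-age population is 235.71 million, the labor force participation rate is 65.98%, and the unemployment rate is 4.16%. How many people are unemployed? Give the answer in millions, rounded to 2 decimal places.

Labor force = 0.6598 × 235.71 = 155.52 million.
Unemployed = 0.0416 × 155.52 ≈ 6.47 million.

About 6.47 million are unemployed.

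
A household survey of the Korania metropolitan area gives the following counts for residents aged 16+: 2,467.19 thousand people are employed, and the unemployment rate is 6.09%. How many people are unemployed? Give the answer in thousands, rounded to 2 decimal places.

Let U be the number unemployed. The labor force is E + U, and U/(E+U) = 0.0609.
So U = 0.0609 × 2,467.19 / (1 − 0.0609) = 150.2519 / 0.9391 ≈ 160.00 thousand.

About 160.00 thousand are unemployed.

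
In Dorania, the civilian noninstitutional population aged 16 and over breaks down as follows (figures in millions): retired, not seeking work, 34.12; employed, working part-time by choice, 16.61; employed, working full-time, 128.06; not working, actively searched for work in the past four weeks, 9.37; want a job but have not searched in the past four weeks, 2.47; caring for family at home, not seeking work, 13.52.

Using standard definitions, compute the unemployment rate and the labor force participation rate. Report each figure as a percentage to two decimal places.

Employed = 16.61 + 128.06 = 144.67 million.
Unemployed = 9.37 million.
Labor force = 144.67 + 9.37 = 154.04 million.
Not in labor force = 34.12 + 2.47 + 13.52 = 50.11 million (those not working and not actively searching are outside the labor force — including those who want a job but have given up searching).
Civilian working-age population = 154.04 + 50.11 = 204.15 million.
Unemployment rate = 9.37 / 154.04 = 6.08%.
Labor force participation rate = 154.04 / 204.15 = 75.45%.

Unemployment rate ≈ 6.08%; labor force participation rate ≈ 75.45%.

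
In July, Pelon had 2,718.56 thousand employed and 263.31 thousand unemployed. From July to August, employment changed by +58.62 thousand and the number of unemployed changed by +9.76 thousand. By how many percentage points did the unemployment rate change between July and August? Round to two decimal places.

July: labor force = 2,718.56 + 263.31 = 2,981.87; u = 263.31/2,981.87 = 8.83%.
August: labor force = 2,777.18 + 273.07 = 3,050.25; u = 273.07/3,050.25 = 8.95%.
Change = 8.95% − 8.83% = +0.12 pp.

The unemployment rate changed by +0.12 percentage points.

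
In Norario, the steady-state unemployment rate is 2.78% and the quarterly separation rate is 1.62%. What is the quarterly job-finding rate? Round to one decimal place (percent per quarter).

From u* = s/(s+f): f = s·(1−u)/u.
f = 1.62 × (1 − 0.0278) / 0.0278 = 1.5750 / 0.0278 ≈ 56.7% per quarter.

Job-finding rate ≈ 56.7% per quarter.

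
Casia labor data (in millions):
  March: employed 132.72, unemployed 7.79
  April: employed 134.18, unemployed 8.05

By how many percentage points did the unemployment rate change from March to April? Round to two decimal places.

March: labor force = 132.72 + 7.79 = 140.51; u = 7.79/140.51 = 5.54%.
April: labor force = 134.18 + 8.05 = 142.23; u = 8.05/142.23 = 5.66%.
Change = 5.66% − 5.54% = +0.12 pp.

The unemployment rate changed by +0.12 percentage points.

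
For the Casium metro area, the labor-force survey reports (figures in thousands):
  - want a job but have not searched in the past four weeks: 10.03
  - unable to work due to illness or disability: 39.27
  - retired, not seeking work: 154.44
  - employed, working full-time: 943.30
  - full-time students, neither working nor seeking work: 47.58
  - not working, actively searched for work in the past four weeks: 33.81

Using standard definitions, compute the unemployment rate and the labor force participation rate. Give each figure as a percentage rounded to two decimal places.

Employed = 943.30 thousand.
Unemployed = 33.81 thousand.
Labor force = 943.30 + 33.81 = 977.11 thousand.
Not in labor force = 10.03 + 39.27 + 154.44 + 47.58 = 251.32 thousand (those not working and not actively searching are outside the labor force — including those who want a job but have given up searching).
Civilian working-age population = 977.11 + 251.32 = 1,228.43 thousand.
Unemployment rate = 33.81 / 977.11 = 3.46%.
Labor force participation rate = 977.11 / 1,228.43 = 79.54%.

Unemployment rate ≈ 3.46%; labor force participation rate ≈ 79.54%.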